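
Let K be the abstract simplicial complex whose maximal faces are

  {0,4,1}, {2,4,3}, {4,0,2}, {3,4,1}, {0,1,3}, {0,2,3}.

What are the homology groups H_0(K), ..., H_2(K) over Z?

Fix the vertex order 0 < 1 < 2 < 3 < 4 and write every simplex with vertices in increasing order. Then dim K = 2 and the simplices of K are:

  0-simplices (5): [0], [1], [2], [3], [4]
  1-simplices (9): [0,1], [0,2], [0,3], [0,4], [1,3], [1,4], [2,3], [2,4], [3,4]
  2-simplices (6): [0,1,3], [0,1,4], [0,2,3], [0,2,4], [1,3,4], [2,3,4]

giving chain groups C_0 ≅ Z^5, C_1 ≅ Z^9, C_2 ≅ Z^6.

∂_1: C_1 → C_0 sends each edge [p,q] (with p < q) to q − p. For instance
  ∂[1,3] = [3] − [1].
The 5×9 boundary matrix has rank 4 and Smith normal form diag(1,1,1,1).

The boundary map ∂_2: C_2 → C_1 sends each 2-simplex [p,q,r] to [q,r] − [p,r] + [p,q]. For instance
  ∂[0,1,3] = [1,3] − [0,3] + [0,1],
  ∂[0,2,3] = [2,3] − [0,3] + [0,2].
This gives a 9×6 integer matrix of rank 5; reducing to Smith normal form yields diagonal entries (1,1,1,1,1).

Reading off H_k = ker ∂_k / im ∂_{k+1}:

  H_0: rank C_0 − rank ∂_1 = 5 − 4 = 1, and the invariant factors of ∂_1 are all 1, so H_0 = Z.
  H_1: rank ker ∂_1 − rank ∂_2 = (9 − 4) − 5 = 0, and the invariant factors of ∂_2 are all 1, so H_1 = 0.
  H_2: rank ker ∂_2 − rank ∂_3 = (6 − 5) − 0 = 1, and there is no ∂_3, so H_2 = Z.

As a check, the Euler characteristic is 5 − 9 + 6 = 2, which agrees with 1 − 0 + 1 = 2.

H_0 = Z,  H_1 = 0,  H_2 = Z.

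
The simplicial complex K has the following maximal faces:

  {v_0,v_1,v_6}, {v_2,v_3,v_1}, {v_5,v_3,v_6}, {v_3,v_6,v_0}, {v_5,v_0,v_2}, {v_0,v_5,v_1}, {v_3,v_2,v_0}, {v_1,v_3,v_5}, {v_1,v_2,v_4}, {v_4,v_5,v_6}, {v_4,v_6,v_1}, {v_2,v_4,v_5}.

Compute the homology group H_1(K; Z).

H_1 = Z/2.

K has 7 vertices, 18 edges, 12 triangles.
rank ∂_1 = 6, rank ∂_2 = 12 ⇒ b_1 = 18 − 6 − 12 = 0; ∂_2 has invariant factor(s) [2] giving torsion. So H_1 = Z/2.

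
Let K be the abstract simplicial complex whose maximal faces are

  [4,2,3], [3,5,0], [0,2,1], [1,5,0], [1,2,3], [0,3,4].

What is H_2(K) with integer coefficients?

We work with the vertex ordering 0 < 1 < 2 < 3 < 4 < 5. The simplices of K, each written with vertices in increasing order, are:

  0-simplices (6): [0], [1], [2], [3], [4], [5]
  1-simplices (12): [0,1], [0,2], [0,3], [0,4], [0,5], [1,2], [1,3], [1,5], [2,3], [2,4], [3,4], [3,5]
  2-simplices (6): [0,1,2], [0,1,5], [0,3,4], [0,3,5], [1,2,3], [2,3,4]

Hence C_0 ≅ Z^6, C_1 ≅ Z^12, C_2 ≅ Z^6.

The boundary map ∂_1: C_1 → C_0 is given by ∂[p,q] = [q] − [p]. For instance
  ∂[1,2] = [2] − [1].
The 6×12 boundary matrix has rank 5 and Smith normal form diag(1,1,1,1,1).

∂_2: C_2 → C_1 sends each 2-simplex [p,q,r] to [q,r] − [p,r] + [p,q]. For instance
  ∂[2,3,4] = [3,4] − [2,4] + [2,3],
  ∂[0,3,4] = [3,4] − [0,4] + [0,3].
The resulting 12×6 matrix has rank 6, and its Smith normal form has invariant factors (1,1,1,1,1,1).

From H_k ≅ ker(∂_k) / im(∂_{k+1}) we obtain:

  H_2: rank ker ∂_2 − rank ∂_3 = (6 − 6) − 0 = 0, and there is no ∂_3, so H_2 = 0.

(K is a triangulation of the cylinder S^1 x I.)

H_2 ≅ 0.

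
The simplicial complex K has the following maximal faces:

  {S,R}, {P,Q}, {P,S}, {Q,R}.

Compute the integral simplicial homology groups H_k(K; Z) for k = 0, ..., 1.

Fix the vertex order P < Q < R < S and write every simplex with vertices in increasing order. Then dim K = 1 and the simplices of K are:

  0-simplices (4): P, Q, R, S
  1-simplices (4): PQ, PS, QR, RS

Hence C_0 ≅ Z^4, C_1 ≅ Z^4.

∂_1: C_1 → C_0 is given by ∂[p,q] = [q] − [p].
The resulting 4×4 matrix has rank 3, and its Smith normal form has invariant factors (1,1,1).

From H_k ≅ ker(∂_k) / im(∂_{k+1}) we obtain:

  H_0: rank C_0 − rank ∂_1 = 4 − 3 = 1, and the invariant factors of ∂_1 are all 1, so H_0 = Z.
  H_1: rank ker ∂_1 − rank ∂_2 = (4 − 3) − 0 = 1, and there is no ∂_2, so H_1 = Z.

H_0 ≅ Z,  H_1 ≅ Z.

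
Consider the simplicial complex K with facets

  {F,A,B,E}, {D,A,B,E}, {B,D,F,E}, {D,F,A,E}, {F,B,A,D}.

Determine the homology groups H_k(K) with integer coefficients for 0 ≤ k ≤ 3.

Order the vertices as A < B < D < E < F. Listing each simplex with vertices in this order, K has dimension 3 with simplices:

  0-simplices (5): A, B, D, E, F
  1-simplices (10): AB, AD, AE, AF, BD, BE, BF, DE, DF, EF
  2-simplices (10): ABD, ABE, ABF, ADE, ADF, AEF, BDE, BDF, BEF, DEF
  3-simplices (5): ABDE, ABDF, ABEF, ADEF, BDEF

Hence C_0 ≅ Z^5, C_1 ≅ Z^10, C_2 ≅ Z^10, C_3 ≅ Z^5.

∂_1: C_1 → C_0 maps an edge to its endpoints' difference, ∂[p,q] = q − p. For instance
  ∂AB = B − A.
As a 5×10 matrix over Z this has rank 4, with invariant factors (1,1,1,1).

The boundary map ∂_2: C_2 → C_1 sends each 2-simplex [p,q,r] to [q,r] − [p,r] + [p,q]. For instance
  ∂ABE = BE − AE + AB,
  ∂BDF = DF − BF + BD.
This gives a 10×10 integer matrix of rank 6; reducing to Smith normal form yields diagonal entries (1,1,1,1,1,1).

∂_3: C_3 → C_2 sends each 3-simplex σ to the alternating sum Σ_i (−1)^i (σ with its i-th vertex removed). For instance
  ∂ABDF = BDF − ADF + ABF − ABD,
  ∂BDEF = DEF − BEF + BDF − BDE.
As a 10×5 matrix over Z this has rank 4, with invariant factors (1,1,1,1).

Computing H_k = (kernel of ∂_k) / (image of ∂_{k+1}):

  H_0: rank C_0 − rank ∂_1 = 5 − 4 = 1, and the invariant factors of ∂_1 are all 1, so H_0 = Z.
  H_1: rank ker ∂_1 − rank ∂_2 = (10 − 4) − 6 = 0, and the invariant factors of ∂_2 are all 1, so H_1 = 0.
  H_2: rank ker ∂_2 − rank ∂_3 = (10 − 6) − 4 = 0, and the invariant factors of ∂_3 are all 1, so H_2 = 0.
  H_3: rank ker ∂_3 − rank ∂_4 = (5 − 4) − 0 = 1, and there is no ∂_4, so H_3 = Z.

(K is a triangulation of the 3-sphere S^3.)

H_0 ≅ Z,  H_1 = 0,  H_2 = 0,  H_3 ≅ Z.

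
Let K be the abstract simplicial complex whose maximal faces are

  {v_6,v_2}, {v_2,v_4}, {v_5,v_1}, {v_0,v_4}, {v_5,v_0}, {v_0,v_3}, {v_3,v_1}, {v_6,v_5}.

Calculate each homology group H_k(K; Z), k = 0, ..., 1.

H_0 ≅ Z,  H_1 ≅ Z^2.

K has 7 vertices, 8 edges.
rank ∂_0 = 0, rank ∂_1 = 6 ⇒ b_0 = 7 − 0 − 6 = 1; all invariant factors of ∂_1 are 1 so no torsion. So H_0 = Z.
rank ∂_1 = 6, rank ∂_2 = 0 ⇒ b_1 = 8 − 6 − 0 = 2. So H_1 = Z^2.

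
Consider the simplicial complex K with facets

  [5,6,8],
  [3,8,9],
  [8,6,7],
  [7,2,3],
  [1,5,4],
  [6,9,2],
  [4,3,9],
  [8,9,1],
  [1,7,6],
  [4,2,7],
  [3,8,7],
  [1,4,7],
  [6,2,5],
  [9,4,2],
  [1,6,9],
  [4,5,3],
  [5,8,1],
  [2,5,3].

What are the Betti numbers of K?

b_0 = 1, b_1 = 1, b_2 = 0.

Take the total order 1 < 2 < 3 < 4 < 5 < 6 < 7 < 8 < 9 on the vertex set. Then K (dimension 2) consists of the simplices:

  0-simplices (9): [1], [2], [3], [4], [5], [6], [7], [8], [9]
  1-simplices (27): (27 of them)
  2-simplices (18): [1,4,5], [1,4,7], [1,5,8], [1,6,7], [1,6,9], [1,8,9], [2,3,5], [2,3,7], [2,4,7], [2,4,9], [2,5,6], [2,6,9], [3,4,5], [3,4,9], [3,7,8], [3,8,9], [5,6,8], [6,7,8]

giving chain groups C_0 ≅ Z^9, C_1 ≅ Z^27, C_2 ≅ Z^18.

∂_1: C_1 → C_0 maps an edge to its endpoints' difference, ∂[p,q] = q − p. For instance
  ∂[2,5] = [5] − [2].
As a 9×27 matrix over Z this has rank 8, with invariant factors (1,1,1,1,1,1,1,1).

Boundary ∂_2: C_2 → C_1 maps a triangle to the signed sum of its edges. For instance
  ∂[3,4,9] = [4,9] − [3,9] + [3,4],
  ∂[1,8,9] = [8,9] − [1,9] + [1,8].
As a 27×18 matrix over Z this has rank 18, with invariant factors (1,1,1,1,1,1,1,1,1,1,1,1,1,1,1,1,1,2).

From H_k ≅ ker(∂_k) / im(∂_{k+1}) we obtain:

  H_0: rank C_0 − rank ∂_1 = 9 − 8 = 1, and the invariant factors of ∂_1 are all 1, so H_0 = Z.
  H_1: rank ker ∂_1 − rank ∂_2 = (27 − 8) − 18 = 1, and ∂_2 has invariant factor 2 > 1, so H_1 = Z ⊕ Z/2.
  H_2: rank ker ∂_2 − rank ∂_3 = (18 − 18) − 0 = 0, and there is no ∂_3, so H_2 = 0.

As a check, the Euler characteristic is 9 − 27 + 18 = 0, which agrees with 1 − 1 + 0 = 0.

Hence the Betti numbers are b_0 = 1, b_1 = 1, b_2 = 0.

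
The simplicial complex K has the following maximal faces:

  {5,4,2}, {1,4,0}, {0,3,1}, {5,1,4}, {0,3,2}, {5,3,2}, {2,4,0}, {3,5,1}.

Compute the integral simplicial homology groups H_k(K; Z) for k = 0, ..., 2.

Fix the vertex order 0 < 1 < 2 < 3 < 4 < 5 and write every simplex with vertices in increasing order. Then dim K = 2 and the simplices of K are:

  0-simplices (6): [0], [1], [2], [3], [4], [5]
  1-simplices (12): [0,1], [0,2], [0,3], [0,4], [1,3], [1,4], [1,5], [2,3], [2,4], [2,5], [3,5], [4,5]
  2-simplices (8): [0,1,3], [0,1,4], [0,2,3], [0,2,4], [1,3,5], [1,4,5], [2,3,5], [2,4,5]

giving chain groups C_0 ≅ Z^6, C_1 ≅ Z^12, C_2 ≅ Z^8.

Boundary ∂_1: C_1 → C_0 is given by ∂[p,q] = [q] − [p].
As a 6×12 matrix over Z this has rank 5, with invariant factors (1,1,1,1,1).

∂_2: C_2 → C_1 maps a triangle to the signed sum of its edges. For instance
  ∂[0,2,3] = [2,3] − [0,3] + [0,2],
  ∂[1,3,5] = [3,5] − [1,5] + [1,3].
This gives a 12×8 integer matrix of rank 7; reducing to Smith normal form yields diagonal entries (1,1,1,1,1,1,1).

Now H_k = ker ∂_k / im ∂_{k+1}, so:

  H_0: rank C_0 − rank ∂_1 = 6 − 5 = 1, and the invariant factors of ∂_1 are all 1, so H_0 ≅ Z.
  H_1: rank ker ∂_1 − rank ∂_2 = (12 − 5) − 7 = 0, and the invariant factors of ∂_2 are all 1, so H_1 ≅ 0.
  H_2: rank ker ∂_2 − rank ∂_3 = (8 − 7) − 0 = 1, and there is no ∂_3, so H_2 ≅ Z.

(K is a triangulation of the 2-sphere S^2.)

H_0 = Z,  H_1 = 0,  H_2 = Z.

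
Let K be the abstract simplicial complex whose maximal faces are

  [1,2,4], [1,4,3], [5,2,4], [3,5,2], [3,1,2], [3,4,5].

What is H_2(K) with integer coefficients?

H_2 ≅ Z.

Fix the vertex order 1 < 2 < 3 < 4 < 5 and write every simplex with vertices in increasing order. Then dim K = 2 and the simplices of K are:

  0-simplices (5): [1], [2], [3], [4], [5]
  1-simplices (9): [1,2], [1,3], [1,4], [2,3], [2,4], [2,5], [3,4], [3,5], [4,5]
  2-simplices (6): [1,2,3], [1,2,4], [1,3,4], [2,3,5], [2,4,5], [3,4,5]

so the chain groups are C_0 ≅ Z^5, C_1 ≅ Z^9, C_2 ≅ Z^6.

Boundary ∂_1: C_1 → C_0 is given by ∂[p,q] = [q] − [p].
The 5×9 boundary matrix has rank 4 and Smith normal form diag(1,1,1,1).

The boundary map ∂_2: C_2 → C_1 maps a triangle to the signed sum of its edges. For instance
  ∂[1,3,4] = [3,4] − [1,4] + [1,3],
  ∂[1,2,4] = [2,4] − [1,4] + [1,2].
This gives a 9×6 integer matrix of rank 5; reducing to Smith normal form yields diagonal entries (1,1,1,1,1).

Now H_k = ker ∂_k / im ∂_{k+1}, so:

  H_2: rank ker ∂_2 − rank ∂_3 = (6 − 5) − 0 = 1, and there is no ∂_3, so H_2 ≅ Z.

(K is a triangulation of the 2-sphere S^2.)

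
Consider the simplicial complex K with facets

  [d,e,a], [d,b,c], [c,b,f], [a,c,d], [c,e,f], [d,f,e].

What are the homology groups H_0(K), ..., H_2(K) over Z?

Take the total order a < b < c < d < e < f on the vertex set. Then K (dimension 2) consists of the simplices:

  0-simplices (6): a, b, c, d, e, f
  1-simplices (12): ac, ad, ae, bc, bd, bf, cd, ce, cf, de, df, ef
  2-simplices (6): acd, ade, bcd, bcf, cef, def

so the chain groups are C_0 ≅ Z^6, C_1 ≅ Z^12, C_2 ≅ Z^6.

The boundary map ∂_1: C_1 → C_0 is given by ∂[p,q] = [q] − [p].
The resulting 6×12 matrix has rank 5, and its Smith normal form has invariant factors (1,1,1,1,1).

Boundary ∂_2: C_2 → C_1 sends each 2-simplex [p,q,r] to [q,r] − [p,r] + [p,q]. For instance
  ∂acd = cd − ad + ac,
  ∂bcf = cf − bf + bc.
The resulting 12×6 matrix has rank 6, and its Smith normal form has invariant factors (1,1,1,1,1,1).

Computing H_k = (kernel of ∂_k) / (image of ∂_{k+1}):

  H_0: rank C_0 − rank ∂_1 = 6 − 5 = 1, and the invariant factors of ∂_1 are all 1, so H_0 ≅ Z.
  H_1: rank ker ∂_1 − rank ∂_2 = (12 − 5) − 6 = 1, and the invariant factors of ∂_2 are all 1, so H_1 ≅ Z.
  H_2: rank ker ∂_2 − rank ∂_3 = (6 − 6) − 0 = 0, and there is no ∂_3, so H_2 ≅ 0.

(K is a triangulation of the cylinder S^1 x I.)

H_0 ≅ Z,  H_1 ≅ Z,  H_2 = 0.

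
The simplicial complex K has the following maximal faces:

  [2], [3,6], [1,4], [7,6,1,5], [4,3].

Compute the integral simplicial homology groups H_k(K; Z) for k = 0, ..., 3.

Take the total order 1 < 2 < 3 < 4 < 5 < 6 < 7 on the vertex set. Then K (dimension 3) consists of the simplices:

  0-simplices (7): [1], [2], [3], [4], [5], [6], [7]
  1-simplices (9): [1,4], [1,5], [1,6], [1,7], [3,4], [3,6], [5,6], [5,7], [6,7]
  2-simplices (4): [1,5,6], [1,5,7], [1,6,7], [5,6,7]
  3-simplices (1): [1,5,6,7]

Hence C_0 ≅ Z^7, C_1 ≅ Z^9, C_2 ≅ Z^4, C_3 ≅ Z^1.

The boundary map ∂_1: C_1 → C_0 sends each edge [p,q] (with p < q) to q − p.
As a 7×9 matrix over Z this has rank 5, with invariant factors (1,1,1,1,1).

Boundary ∂_2: C_2 → C_1 sends each 2-simplex [p,q,r] to [q,r] − [p,r] + [p,q]. For instance
  ∂[5,6,7] = [6,7] − [5,7] + [5,6],
  ∂[1,6,7] = [6,7] − [1,7] + [1,6].
The 9×4 boundary matrix has rank 3 and Smith normal form diag(1,1,1).

Boundary ∂_3: C_3 → C_2 sends each 3-simplex σ to the alternating sum Σ_i (−1)^i (σ with its i-th vertex removed). For instance
  ∂[1,5,6,7] = [5,6,7] − [1,6,7] + [1,5,7] − [1,5,6].
The resulting 4×1 matrix has rank 1, and its Smith normal form has invariant factors (1).

From H_k ≅ ker(∂_k) / im(∂_{k+1}) we obtain:

  H_0: rank C_0 − rank ∂_1 = 7 − 5 = 2, and the invariant factors of ∂_1 are all 1, so H_0 ≅ Z^2.
  H_1: rank ker ∂_1 − rank ∂_2 = (9 − 5) − 3 = 1, and the invariant factors of ∂_2 are all 1, so H_1 ≅ Z.
  H_2: rank ker ∂_2 − rank ∂_3 = (4 − 3) − 1 = 0, and the invariant factors of ∂_3 are all 1, so H_2 ≅ 0.
  H_3: rank ker ∂_3 − rank ∂_4 = (1 − 1) − 0 = 0, and there is no ∂_4, so H_3 ≅ 0.

H_0 ≅ Z^2,  H_1 ≅ Z,  H_2 = 0,  H_3 = 0.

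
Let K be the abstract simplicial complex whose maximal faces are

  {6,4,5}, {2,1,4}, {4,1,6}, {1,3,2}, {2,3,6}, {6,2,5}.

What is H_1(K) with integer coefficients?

Order the vertices as 1 < 2 < 3 < 4 < 5 < 6. Listing each simplex with vertices in this order, K has dimension 2 with simplices:

  0-simplices (6): [1], [2], [3], [4], [5], [6]
  1-simplices (12): [1,2], [1,3], [1,4], [1,6], [2,3], [2,4], [2,5], [2,6], [3,6], [4,5], [4,6], [5,6]
  2-simplices (6): [1,2,3], [1,2,4], [1,4,6], [2,3,6], [2,5,6], [4,5,6]

so the chain groups are C_0 ≅ Z^6, C_1 ≅ Z^12, C_2 ≅ Z^6.

Boundary ∂_1: C_1 → C_0 maps an edge to its endpoints' difference, ∂[p,q] = q − p. For instance
  ∂[1,3] = [3] − [1].
The resulting 6×12 matrix has rank 5, and its Smith normal form has invariant factors (1,1,1,1,1).

The boundary map ∂_2: C_2 → C_1 sends each 2-simplex [p,q,r] to [q,r] − [p,r] + [p,q]. For instance
  ∂[1,4,6] = [4,6] − [1,6] + [1,4],
  ∂[4,5,6] = [5,6] − [4,6] + [4,5].
As a 12×6 matrix over Z this has rank 6, with invariant factors (1,1,1,1,1,1).

Now H_k = ker ∂_k / im ∂_{k+1}, so:

  H_1: rank ker ∂_1 − rank ∂_2 = (12 − 5) − 6 = 1, and the invariant factors of ∂_2 are all 1, so H_1 ≅ Z.

(K is a triangulation of the cylinder S^1 x I.)

H_1 = Z.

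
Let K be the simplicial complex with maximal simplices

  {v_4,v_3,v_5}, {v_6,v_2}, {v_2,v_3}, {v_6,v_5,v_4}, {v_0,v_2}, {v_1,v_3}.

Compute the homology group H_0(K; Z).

H_0 ≅ Z.

We work with the vertex ordering v_0 < v_1 < v_2 < v_3 < v_4 < v_5 < v_6. The simplices of K, each written with vertices in increasing order, are:

  0-simplices (7): [v_0], [v_1], [v_2], [v_3], [v_4], [v_5], [v_6]
  1-simplices (9): [v_0,v_2], [v_1,v_3], [v_2,v_3], [v_2,v_6], [v_3,v_4], [v_3,v_5], [v_4,v_5], [v_4,v_6], [v_5,v_6]
  2-simplices (2): [v_3,v_4,v_5], [v_4,v_5,v_6]

so the chain groups are C_0 ≅ Z^7, C_1 ≅ Z^9, C_2 ≅ Z^2.

The boundary map ∂_1: C_1 → C_0 sends each edge [p,q] (with p < q) to q − p. For instance
  ∂[v_2,v_6] = [v_6] − [v_2].
The resulting 7×9 matrix has rank 6, and its Smith normal form has invariant factors (1,1,1,1,1,1).

∂_2: C_2 → C_1 acts by ∂[p,q,r] = [q,r] − [p,r] + [p,q]. For instance
  ∂[v_4,v_5,v_6] = [v_5,v_6] − [v_4,v_6] + [v_4,v_5],
  ∂[v_3,v_4,v_5] = [v_4,v_5] − [v_3,v_5] + [v_3,v_4].
As a 9×2 matrix over Z this has rank 2, with invariant factors (1,1).

From H_k ≅ ker(∂_k) / im(∂_{k+1}) we obtain:

  H_0: rank C_0 − rank ∂_1 = 7 − 6 = 1, and the invariant factors of ∂_1 are all 1, so H_0 ≅ Z.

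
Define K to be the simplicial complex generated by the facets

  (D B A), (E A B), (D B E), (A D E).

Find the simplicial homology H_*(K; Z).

Order the vertices as A < B < D < E. Listing each simplex with vertices in this order, K has dimension 2 with simplices:

  0-simplices (4): A, B, D, E
  1-simplices (6): AB, AD, AE, BD, BE, DE
  2-simplices (4): ABD, ABE, ADE, BDE

so the chain groups are C_0 ≅ Z^4, C_1 ≅ Z^6, C_2 ≅ Z^4.

∂_1: C_1 → C_0 is given by ∂[p,q] = [q] − [p].
The 4×6 boundary matrix has rank 3 and Smith normal form diag(1,1,1).

Boundary ∂_2: C_2 → C_1 sends each 2-simplex [p,q,r] to [q,r] − [p,r] + [p,q]. For instance
  ∂ABE = BE − AE + AB,
  ∂ABD = BD − AD + AB.
As a 6×4 matrix over Z this has rank 3, with invariant factors (1,1,1).

Reading off H_k = ker ∂_k / im ∂_{k+1}:

  H_0: rank C_0 − rank ∂_1 = 4 − 3 = 1, and the invariant factors of ∂_1 are all 1, so H_0 = Z.
  H_1: rank ker ∂_1 − rank ∂_2 = (6 − 3) − 3 = 0, and the invariant factors of ∂_2 are all 1, so H_1 = 0.
  H_2: rank ker ∂_2 − rank ∂_3 = (4 − 3) − 0 = 1, and there is no ∂_3, so H_2 = Z.

As a check, the Euler characteristic is 4 − 6 + 4 = 2, which agrees with 1 − 0 + 1 = 2.

H_0 ≅ Z,  H_1 = 0,  H_2 ≅ Z.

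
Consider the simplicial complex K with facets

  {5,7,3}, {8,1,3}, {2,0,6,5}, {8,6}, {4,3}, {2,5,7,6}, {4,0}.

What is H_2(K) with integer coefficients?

Fix the vertex order 0 < 1 < 2 < 3 < 4 < 5 < 6 < 7 < 8 and write every simplex with vertices in increasing order. Then dim K = 3 and the simplices of K are:

  0-simplices (9): [0], [1], [2], [3], [4], [5], [6], [7], [8]
  1-simplices (17): [0,2], [0,4], [0,5], [0,6], [1,3], [1,8], [2,5], [2,6], [2,7], [3,4], [3,5], [3,7], [3,8], [5,6], [5,7], [6,7], [6,8]
  2-simplices (9): [0,2,5], [0,2,6], [0,5,6], [1,3,8], [2,5,6], [2,5,7], [2,6,7], [3,5,7], [5,6,7]
  3-simplices (2): [0,2,5,6], [2,5,6,7]

Hence C_0 ≅ Z^9, C_1 ≅ Z^17, C_2 ≅ Z^9, C_3 ≅ Z^2.

Boundary ∂_1: C_1 → C_0 sends each edge [p,q] (with p < q) to q − p. For instance
  ∂[5,6] = [6] − [5].
The resulting 9×17 matrix has rank 8, and its Smith normal form has invariant factors (1,1,1,1,1,1,1,1).

Boundary ∂_2: C_2 → C_1 acts by ∂[p,q,r] = [q,r] − [p,r] + [p,q]. For instance
  ∂[0,2,6] = [2,6] − [0,6] + [0,2],
  ∂[2,6,7] = [6,7] − [2,7] + [2,6].
The resulting 17×9 matrix has rank 7, and its Smith normal form has invariant factors (1,1,1,1,1,1,1).

∂_3: C_3 → C_2 sends each 3-simplex σ to the alternating sum Σ_i (−1)^i (σ with its i-th vertex removed). For instance
  ∂[2,5,6,7] = [5,6,7] − [2,6,7] + [2,5,7] − [2,5,6],
  ∂[0,2,5,6] = [2,5,6] − [0,5,6] + [0,2,6] − [0,2,5].
The 9×2 boundary matrix has rank 2 and Smith normal form diag(1,1).

Computing H_k = (kernel of ∂_k) / (image of ∂_{k+1}):

  H_2: rank ker ∂_2 − rank ∂_3 = (9 − 7) − 2 = 0, and the invariant factors of ∂_3 are all 1, so H_2 ≅ 0.

H_2 = 0.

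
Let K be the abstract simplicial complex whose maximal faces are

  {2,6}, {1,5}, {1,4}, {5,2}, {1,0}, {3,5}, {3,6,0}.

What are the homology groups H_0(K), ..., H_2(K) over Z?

Order the vertices as 0 < 1 < 2 < 3 < 4 < 5 < 6. Listing each simplex with vertices in this order, K has dimension 2 with simplices:

  0-simplices (7): [0], [1], [2], [3], [4], [5], [6]
  1-simplices (9): [0,1], [0,3], [0,6], [1,4], [1,5], [2,5], [2,6], [3,5], [3,6]
  2-simplices (1): [0,3,6]

so the chain groups are C_0 ≅ Z^7, C_1 ≅ Z^9, C_2 ≅ Z^1.

Boundary ∂_1: C_1 → C_0 sends each edge [p,q] (with p < q) to q − p. For instance
  ∂[0,1] = [1] − [0].
The resulting 7×9 matrix has rank 6, and its Smith normal form has invariant factors (1,1,1,1,1,1).

Boundary ∂_2: C_2 → C_1 sends each 2-simplex [p,q,r] to [q,r] − [p,r] + [p,q]. For instance
  ∂[0,3,6] = [3,6] − [0,6] + [0,3].
As a 9×1 matrix over Z this has rank 1, with invariant factors (1).

From H_k ≅ ker(∂_k) / im(∂_{k+1}) we obtain:

  H_0: rank C_0 − rank ∂_1 = 7 − 6 = 1, and the invariant factors of ∂_1 are all 1, so H_0 = Z.
  H_1: rank ker ∂_1 − rank ∂_2 = (9 − 6) − 1 = 2, and the invariant factors of ∂_2 are all 1, so H_1 = Z^2.
  H_2: rank ker ∂_2 − rank ∂_3 = (1 − 1) − 0 = 0, and there is no ∂_3, so H_2 = 0.

H_0 ≅ Z,  H_1 ≅ Z^2,  H_2 = 0.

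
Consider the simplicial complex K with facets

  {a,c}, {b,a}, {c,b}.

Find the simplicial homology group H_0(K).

H_0 = Z.

Order the vertices as a < b < c. Listing each simplex with vertices in this order, K has dimension 1 with simplices:

  0-simplices (3): a, b, c
  1-simplices (3): ab, ac, bc

Hence C_0 ≅ Z^3, C_1 ≅ Z^3.

Boundary ∂_1: C_1 → C_0 is given by ∂[p,q] = [q] − [p]. For instance
  ∂ab = b − a.
The resulting 3×3 matrix has rank 2, and its Smith normal form has invariant factors (1,1).

Reading off H_k = ker ∂_k / im ∂_{k+1}:

  H_0: rank C_0 − rank ∂_1 = 3 − 2 = 1, and the invariant factors of ∂_1 are all 1, so H_0 ≅ Z.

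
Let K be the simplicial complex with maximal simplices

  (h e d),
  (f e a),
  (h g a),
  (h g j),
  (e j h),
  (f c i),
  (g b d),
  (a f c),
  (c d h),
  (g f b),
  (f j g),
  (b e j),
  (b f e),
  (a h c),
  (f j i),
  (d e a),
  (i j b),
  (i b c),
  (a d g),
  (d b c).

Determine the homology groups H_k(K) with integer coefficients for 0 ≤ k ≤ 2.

Fix the vertex order a < b < c < d < e < f < g < h < i < j and write every simplex with vertices in increasing order. Then dim K = 2 and the simplices of K are:

  0-simplices (10): a, b, c, d, e, f, g, h, i, j
  1-simplices (30): ac, ad, ae, af, ag, ah, bc, bd, be, bf, bg, bi, bj, cd, cf, ch, ci, de, dg, dh, ef, eh, ej, fg, fi, fj, gh, gj, hj, ij
  2-simplices (20): acf, ach, ade, adg, aef, agh, bcd, bci, bdg, bef, bej, bfg, bij, cdh, cfi, deh, ehj, fgj, fij, ghj

giving chain groups C_0 ≅ Z^10, C_1 ≅ Z^30, C_2 ≅ Z^20.

∂_1: C_1 → C_0 maps an edge to its endpoints' difference, ∂[p,q] = q − p. For instance
  ∂bd = d − b.
This gives a 10×30 integer matrix of rank 9; reducing to Smith normal form yields diagonal entries (1,1,1,1,1,1,1,1,1).

Boundary ∂_2: C_2 → C_1 acts by ∂[p,q,r] = [q,r] − [p,r] + [p,q]. For instance
  ∂cfi = fi − ci + cf,
  ∂bfg = fg − bg + bf.
This gives a 30×20 integer matrix of rank 20; reducing to Smith normal form yields diagonal entries (1,1,1,1,1,1,1,1,1,1,1,1,1,1,1,1,1,1,1,2).

Reading off H_k = ker ∂_k / im ∂_{k+1}:

  H_0: rank C_0 − rank ∂_1 = 10 − 9 = 1, and the invariant factors of ∂_1 are all 1, so H_0 ≅ Z.
  H_1: rank ker ∂_1 − rank ∂_2 = (30 − 9) − 20 = 1, and ∂_2 has invariant factor 2 > 1, so H_1 ≅ Z ⊕ Z/2.
  H_2: rank ker ∂_2 − rank ∂_3 = (20 − 20) − 0 = 0, and there is no ∂_3, so H_2 ≅ 0.

As a check, the Euler characteristic is 10 − 30 + 20 = 0, which agrees with 1 − 1 + 0 = 0.

H_0 ≅ Z,  H_1 ≅ Z ⊕ Z/2,  H_2 = 0.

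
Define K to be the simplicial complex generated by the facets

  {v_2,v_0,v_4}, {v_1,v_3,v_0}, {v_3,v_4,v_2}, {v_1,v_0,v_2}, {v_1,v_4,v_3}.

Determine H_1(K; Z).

H_1 = Z.

Order the vertices as v_0 < v_1 < v_2 < v_3 < v_4. Listing each simplex with vertices in this order, K has dimension 2 with simplices:

  0-simplices (5): [v_0], [v_1], [v_2], [v_3], [v_4]
  1-simplices (10): [v_0,v_1], [v_0,v_2], [v_0,v_3], [v_0,v_4], [v_1,v_2], [v_1,v_3], [v_1,v_4], [v_2,v_3], [v_2,v_4], [v_3,v_4]
  2-simplices (5): [v_0,v_1,v_2], [v_0,v_1,v_3], [v_0,v_2,v_4], [v_1,v_3,v_4], [v_2,v_3,v_4]

giving chain groups C_0 ≅ Z^5, C_1 ≅ Z^10, C_2 ≅ Z^5.

∂_1: C_1 → C_0 maps an edge to its endpoints' difference, ∂[p,q] = q − p.
As a 5×10 matrix over Z this has rank 4, with invariant factors (1,1,1,1).

Boundary ∂_2: C_2 → C_1 sends each 2-simplex [p,q,r] to [q,r] − [p,r] + [p,q]. For instance
  ∂[v_2,v_3,v_4] = [v_3,v_4] − [v_2,v_4] + [v_2,v_3],
  ∂[v_0,v_1,v_3] = [v_1,v_3] − [v_0,v_3] + [v_0,v_1].
As a 10×5 matrix over Z this has rank 5, with invariant factors (1,1,1,1,1).

From H_k ≅ ker(∂_k) / im(∂_{k+1}) we obtain:

  H_1: rank ker ∂_1 − rank ∂_2 = (10 − 4) − 5 = 1, and the invariant factors of ∂_2 are all 1, so H_1 = Z.

(K is a triangulation of the Möbius band.)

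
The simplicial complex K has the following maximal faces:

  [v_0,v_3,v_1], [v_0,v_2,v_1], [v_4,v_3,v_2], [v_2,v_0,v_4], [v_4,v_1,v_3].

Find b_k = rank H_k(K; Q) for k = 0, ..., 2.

b_0 = 1, b_1 = 1, b_2 = 0.

Order the vertices as v_0 < v_1 < v_2 < v_3 < v_4. Listing each simplex with vertices in this order, K has dimension 2 with simplices:

  0-simplices (5): [v_0], [v_1], [v_2], [v_3], [v_4]
  1-simplices (10): [v_0,v_1], [v_0,v_2], [v_0,v_3], [v_0,v_4], [v_1,v_2], [v_1,v_3], [v_1,v_4], [v_2,v_3], [v_2,v_4], [v_3,v_4]
  2-simplices (5): [v_0,v_1,v_2], [v_0,v_1,v_3], [v_0,v_2,v_4], [v_1,v_3,v_4], [v_2,v_3,v_4]

Hence C_0 ≅ Z^5, C_1 ≅ Z^10, C_2 ≅ Z^5.

∂_1: C_1 → C_0 is given by ∂[p,q] = [q] − [p]. For instance
  ∂[v_0,v_1] = [v_1] − [v_0].
The resulting 5×10 matrix has rank 4, and its Smith normal form has invariant factors (1,1,1,1).

∂_2: C_2 → C_1 acts by ∂[p,q,r] = [q,r] − [p,r] + [p,q]. For instance
  ∂[v_1,v_3,v_4] = [v_3,v_4] − [v_1,v_4] + [v_1,v_3],
  ∂[v_2,v_3,v_4] = [v_3,v_4] − [v_2,v_4] + [v_2,v_3].
The resulting 10×5 matrix has rank 5, and its Smith normal form has invariant factors (1,1,1,1,1).

Computing H_k = (kernel of ∂_k) / (image of ∂_{k+1}):

  H_0: rank C_0 − rank ∂_1 = 5 − 4 = 1, and the invariant factors of ∂_1 are all 1, so H_0 = Z.
  H_1: rank ker ∂_1 − rank ∂_2 = (10 − 4) − 5 = 1, and the invariant factors of ∂_2 are all 1, so H_1 = Z.
  H_2: rank ker ∂_2 − rank ∂_3 = (5 − 5) − 0 = 0, and there is no ∂_3, so H_2 = 0.

As a check, the Euler characteristic is 5 − 10 + 5 = 0, which agrees with 1 − 1 + 0 = 0.
(K is a triangulation of the Möbius band.)

Hence the Betti numbers are b_0 = 1, b_1 = 1, b_2 = 0.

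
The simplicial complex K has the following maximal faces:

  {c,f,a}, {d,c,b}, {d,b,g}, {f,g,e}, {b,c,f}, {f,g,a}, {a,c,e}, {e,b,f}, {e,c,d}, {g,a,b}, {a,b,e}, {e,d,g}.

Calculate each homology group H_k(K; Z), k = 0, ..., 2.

H_0 = Z,  H_1 = Z_2,  H_2 = 0.

K has 7 vertices, 18 edges, 12 triangles.
rank ∂_0 = 0, rank ∂_1 = 6 ⇒ b_0 = 7 − 0 − 6 = 1; all invariant factors of ∂_1 are 1 so no torsion. So H_0 ≅ Z.
rank ∂_1 = 6, rank ∂_2 = 12 ⇒ b_1 = 18 − 6 − 12 = 0; ∂_2 has invariant factor(s) [2] giving torsion. So H_1 ≅ Z_2.
rank ∂_2 = 12, rank ∂_3 = 0 ⇒ b_2 = 12 − 12 − 0 = 0. So H_2 ≅ 0.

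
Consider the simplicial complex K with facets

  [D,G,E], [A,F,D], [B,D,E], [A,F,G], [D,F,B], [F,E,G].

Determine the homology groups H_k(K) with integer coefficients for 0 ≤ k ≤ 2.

K has 6 vertices, 12 edges, 6 triangles.
rank ∂_0 = 0, rank ∂_1 = 5 ⇒ b_0 = 6 − 0 − 5 = 1; all invariant factors of ∂_1 are 1 so no torsion. So H_0 ≅ Z.
rank ∂_1 = 5, rank ∂_2 = 6 ⇒ b_1 = 12 − 5 − 6 = 1; all invariant factors of ∂_2 are 1 so no torsion. So H_1 ≅ Z.
rank ∂_2 = 6, rank ∂_3 = 0 ⇒ b_2 = 6 − 6 − 0 = 0. So H_2 ≅ 0.

H_0 ≅ Z,  H_1 ≅ Z,  H_2 = 0.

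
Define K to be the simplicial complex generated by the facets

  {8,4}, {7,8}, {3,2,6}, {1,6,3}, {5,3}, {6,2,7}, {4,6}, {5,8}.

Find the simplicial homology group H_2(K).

Order the vertices as 1 < 2 < 3 < 4 < 5 < 6 < 7 < 8. Listing each simplex with vertices in this order, K has dimension 2 with simplices:

  0-simplices (8): [1], [2], [3], [4], [5], [6], [7], [8]
  1-simplices (12): [1,3], [1,6], [2,3], [2,6], [2,7], [3,5], [3,6], [4,6], [4,8], [5,8], [6,7], [7,8]
  2-simplices (3): [1,3,6], [2,3,6], [2,6,7]

Hence C_0 ≅ Z^8, C_1 ≅ Z^12, C_2 ≅ Z^3.

∂_1: C_1 → C_0 sends each edge [p,q] (with p < q) to q − p.
This gives a 8×12 integer matrix of rank 7; reducing to Smith normal form yields diagonal entries (1,1,1,1,1,1,1).

The boundary map ∂_2: C_2 → C_1 sends each 2-simplex [p,q,r] to [q,r] − [p,r] + [p,q]. For instance
  ∂[2,6,7] = [6,7] − [2,7] + [2,6],
  ∂[2,3,6] = [3,6] − [2,6] + [2,3].
The 12×3 boundary matrix has rank 3 and Smith normal form diag(1,1,1).

Computing H_k = (kernel of ∂_k) / (image of ∂_{k+1}):

  H_2: rank ker ∂_2 − rank ∂_3 = (3 − 3) − 0 = 0, and there is no ∂_3, so H_2 = 0.

H_2 = 0.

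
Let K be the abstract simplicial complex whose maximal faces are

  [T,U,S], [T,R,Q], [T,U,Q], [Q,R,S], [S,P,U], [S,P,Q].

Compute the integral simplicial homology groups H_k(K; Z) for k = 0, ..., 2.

We work with the vertex ordering P < Q < R < S < T < U. The simplices of K, each written with vertices in increasing order, are:

  0-simplices (6): P, Q, R, S, T, U
  1-simplices (12): PQ, PS, PU, QR, QS, QT, QU, RS, RT, ST, SU, TU
  2-simplices (6): PQS, PSU, QRS, QRT, QTU, STU

Hence C_0 ≅ Z^6, C_1 ≅ Z^12, C_2 ≅ Z^6.

∂_1: C_1 → C_0 is given by ∂[p,q] = [q] − [p]. For instance
  ∂QS = S − Q.
The resulting 6×12 matrix has rank 5, and its Smith normal form has invariant factors (1,1,1,1,1).

The boundary map ∂_2: C_2 → C_1 acts by ∂[p,q,r] = [q,r] − [p,r] + [p,q]. For instance
  ∂QRS = RS − QS + QR,
  ∂STU = TU − SU + ST.
The resulting 12×6 matrix has rank 6, and its Smith normal form has invariant factors (1,1,1,1,1,1).

Reading off H_k = ker ∂_k / im ∂_{k+1}:

  H_0: rank C_0 − rank ∂_1 = 6 − 5 = 1, and the invariant factors of ∂_1 are all 1, so H_0 = Z.
  H_1: rank ker ∂_1 − rank ∂_2 = (12 − 5) − 6 = 1, and the invariant factors of ∂_2 are all 1, so H_1 = Z.
  H_2: rank ker ∂_2 − rank ∂_3 = (6 − 6) − 0 = 0, and there is no ∂_3, so H_2 = 0.

(K is a triangulation of the cylinder S^1 x I.)

H_0 ≅ Z,  H_1 ≅ Z,  H_2 = 0.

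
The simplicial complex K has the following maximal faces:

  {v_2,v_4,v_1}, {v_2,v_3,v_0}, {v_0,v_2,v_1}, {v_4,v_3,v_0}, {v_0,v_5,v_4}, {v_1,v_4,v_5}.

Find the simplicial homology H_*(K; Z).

Take the total order v_0 < v_1 < v_2 < v_3 < v_4 < v_5 on the vertex set. Then K (dimension 2) consists of the simplices:

  0-simplices (6): [v_0], [v_1], [v_2], [v_3], [v_4], [v_5]
  1-simplices (12): [v_0,v_1], [v_0,v_2], [v_0,v_3], [v_0,v_4], [v_0,v_5], [v_1,v_2], [v_1,v_4], [v_1,v_5], [v_2,v_3], [v_2,v_4], [v_3,v_4], [v_4,v_5]
  2-simplices (6): [v_0,v_1,v_2], [v_0,v_2,v_3], [v_0,v_3,v_4], [v_0,v_4,v_5], [v_1,v_2,v_4], [v_1,v_4,v_5]

giving chain groups C_0 ≅ Z^6, C_1 ≅ Z^12, C_2 ≅ Z^6.

The boundary map ∂_1: C_1 → C_0 maps an edge to its endpoints' difference, ∂[p,q] = q − p. For instance
  ∂[v_0,v_5] = [v_5] − [v_0].
This gives a 6×12 integer matrix of rank 5; reducing to Smith normal form yields diagonal entries (1,1,1,1,1).

The boundary map ∂_2: C_2 → C_1 sends each 2-simplex [p,q,r] to [q,r] − [p,r] + [p,q]. For instance
  ∂[v_1,v_4,v_5] = [v_4,v_5] − [v_1,v_5] + [v_1,v_4],
  ∂[v_0,v_2,v_3] = [v_2,v_3] − [v_0,v_3] + [v_0,v_2].
As a 12×6 matrix over Z this has rank 6, with invariant factors (1,1,1,1,1,1).

From H_k ≅ ker(∂_k) / im(∂_{k+1}) we obtain:

  H_0: rank C_0 − rank ∂_1 = 6 − 5 = 1, and the invariant factors of ∂_1 are all 1, so H_0 ≅ Z.
  H_1: rank ker ∂_1 − rank ∂_2 = (12 − 5) − 6 = 1, and the invariant factors of ∂_2 are all 1, so H_1 ≅ Z.
  H_2: rank ker ∂_2 − rank ∂_3 = (6 − 6) − 0 = 0, and there is no ∂_3, so H_2 ≅ 0.

As a check, the Euler characteristic is 6 − 12 + 6 = 0, which agrees with 1 − 1 + 0 = 0.
(K is a triangulation of the cylinder S^1 x I.)

H_0 = Z,  H_1 = Z,  H_2 = 0.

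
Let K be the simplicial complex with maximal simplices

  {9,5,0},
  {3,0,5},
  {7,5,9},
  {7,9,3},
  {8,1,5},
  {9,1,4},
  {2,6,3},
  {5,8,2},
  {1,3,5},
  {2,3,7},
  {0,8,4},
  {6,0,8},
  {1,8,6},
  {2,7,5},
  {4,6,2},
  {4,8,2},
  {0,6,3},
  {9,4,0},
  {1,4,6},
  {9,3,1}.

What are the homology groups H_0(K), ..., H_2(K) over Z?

Order the vertices as 0 < 1 < 2 < 3 < 4 < 5 < 6 < 7 < 8 < 9. Listing each simplex with vertices in this order, K has dimension 2 with simplices:

  0-simplices (10): [0], [1], [2], [3], [4], [5], [6], [7], [8], [9]
  1-simplices (30): (30 of them)
  2-simplices (20): (20 of them)

giving chain groups C_0 ≅ Z^10, C_1 ≅ Z^30, C_2 ≅ Z^20.

∂_1: C_1 → C_0 sends each edge [p,q] (with p < q) to q − p.
The resulting 10×30 matrix has rank 9, and its Smith normal form has invariant factors (1,1,1,1,1,1,1,1,1).

Boundary ∂_2: C_2 → C_1 sends each 2-simplex [p,q,r] to [q,r] − [p,r] + [p,q]. For instance
  ∂[0,4,9] = [4,9] − [0,9] + [0,4],
  ∂[2,4,6] = [4,6] − [2,6] + [2,4].
This gives a 30×20 integer matrix of rank 20; reducing to Smith normal form yields diagonal entries (1,1,1,1,1,1,1,1,1,1,1,1,1,1,1,1,1,1,1,2).

Reading off H_k = ker ∂_k / im ∂_{k+1}:

  H_0: rank C_0 − rank ∂_1 = 10 − 9 = 1, and the invariant factors of ∂_1 are all 1, so H_0 ≅ Z.
  H_1: rank ker ∂_1 − rank ∂_2 = (30 − 9) − 20 = 1, and ∂_2 has invariant factor 2 > 1, so H_1 ≅ Z × Z/2.
  H_2: rank ker ∂_2 − rank ∂_3 = (20 − 20) − 0 = 0, and there is no ∂_3, so H_2 ≅ 0.

As a check, the Euler characteristic is 10 − 30 + 20 = 0, which agrees with 1 − 1 + 0 = 0.
(K is a triangulation of the Klein bottle.)

H_0 ≅ Z,  H_1 ≅ Z × Z/2,  H_2 = 0.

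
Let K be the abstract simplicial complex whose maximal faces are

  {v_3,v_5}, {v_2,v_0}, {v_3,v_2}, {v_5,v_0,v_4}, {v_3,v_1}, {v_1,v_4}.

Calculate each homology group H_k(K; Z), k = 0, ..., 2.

Fix the vertex order v_0 < v_1 < v_2 < v_3 < v_4 < v_5 and write every simplex with vertices in increasing order. Then dim K = 2 and the simplices of K are:

  0-simplices (6): [v_0], [v_1], [v_2], [v_3], [v_4], [v_5]
  1-simplices (8): [v_0,v_2], [v_0,v_4], [v_0,v_5], [v_1,v_3], [v_1,v_4], [v_2,v_3], [v_3,v_5], [v_4,v_5]
  2-simplices (1): [v_0,v_4,v_5]

giving chain groups C_0 ≅ Z^6, C_1 ≅ Z^8, C_2 ≅ Z^1.

∂_1: C_1 → C_0 maps an edge to its endpoints' difference, ∂[p,q] = q − p. For instance
  ∂[v_3,v_5] = [v_5] − [v_3].
As a 6×8 matrix over Z this has rank 5, with invariant factors (1,1,1,1,1).

The boundary map ∂_2: C_2 → C_1 acts by ∂[p,q,r] = [q,r] − [p,r] + [p,q]. For instance
  ∂[v_0,v_4,v_5] = [v_4,v_5] − [v_0,v_5] + [v_0,v_4].
The resulting 8×1 matrix has rank 1, and its Smith normal form has invariant factors (1).

Now H_k = ker ∂_k / im ∂_{k+1}, so:

  H_0: rank C_0 − rank ∂_1 = 6 − 5 = 1, and the invariant factors of ∂_1 are all 1, so H_0 ≅ Z.
  H_1: rank ker ∂_1 − rank ∂_2 = (8 − 5) − 1 = 2, and the invariant factors of ∂_2 are all 1, so H_1 ≅ Z^2.
  H_2: rank ker ∂_2 − rank ∂_3 = (1 − 1) − 0 = 0, and there is no ∂_3, so H_2 ≅ 0.

As a check, the Euler characteristic is 6 − 8 + 1 = -1, which agrees with 1 − 2 + 0 = -1.

H_0 ≅ Z,  H_1 ≅ Z^2,  H_2 = 0.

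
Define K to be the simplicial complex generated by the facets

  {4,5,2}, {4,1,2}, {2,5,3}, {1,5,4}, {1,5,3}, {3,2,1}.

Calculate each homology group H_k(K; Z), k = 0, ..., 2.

H_0 = Z,  H_1 = 0,  H_2 = Z.

Fix the vertex order 1 < 2 < 3 < 4 < 5 and write every simplex with vertices in increasing order. Then dim K = 2 and the simplices of K are:

  0-simplices (5): [1], [2], [3], [4], [5]
  1-simplices (9): [1,2], [1,3], [1,4], [1,5], [2,3], [2,4], [2,5], [3,5], [4,5]
  2-simplices (6): [1,2,3], [1,2,4], [1,3,5], [1,4,5], [2,3,5], [2,4,5]

giving chain groups C_0 ≅ Z^5, C_1 ≅ Z^9, C_2 ≅ Z^6.

Boundary ∂_1: C_1 → C_0 is given by ∂[p,q] = [q] − [p].
The 5×9 boundary matrix has rank 4 and Smith normal form diag(1,1,1,1).

The boundary map ∂_2: C_2 → C_1 acts by ∂[p,q,r] = [q,r] − [p,r] + [p,q]. For instance
  ∂[1,3,5] = [3,5] − [1,5] + [1,3],
  ∂[1,4,5] = [4,5] − [1,5] + [1,4].
As a 9×6 matrix over Z this has rank 5, with invariant factors (1,1,1,1,1).

From H_k ≅ ker(∂_k) / im(∂_{k+1}) we obtain:

  H_0: rank C_0 − rank ∂_1 = 5 − 4 = 1, and the invariant factors of ∂_1 are all 1, so H_0 ≅ Z.
  H_1: rank ker ∂_1 − rank ∂_2 = (9 − 4) − 5 = 0, and the invariant factors of ∂_2 are all 1, so H_1 ≅ 0.
  H_2: rank ker ∂_2 − rank ∂_3 = (6 − 5) − 0 = 1, and there is no ∂_3, so H_2 ≅ Z.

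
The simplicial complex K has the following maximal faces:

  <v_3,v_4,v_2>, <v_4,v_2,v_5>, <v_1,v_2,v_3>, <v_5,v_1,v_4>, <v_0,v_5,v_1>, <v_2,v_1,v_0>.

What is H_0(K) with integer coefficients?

H_0 ≅ Z.

Fix the vertex order v_0 < v_1 < v_2 < v_3 < v_4 < v_5 and write every simplex with vertices in increasing order. Then dim K = 2 and the simplices of K are:

  0-simplices (6): [v_0], [v_1], [v_2], [v_3], [v_4], [v_5]
  1-simplices (12): [v_0,v_1], [v_0,v_2], [v_0,v_5], [v_1,v_2], [v_1,v_3], [v_1,v_4], [v_1,v_5], [v_2,v_3], [v_2,v_4], [v_2,v_5], [v_3,v_4], [v_4,v_5]
  2-simplices (6): [v_0,v_1,v_2], [v_0,v_1,v_5], [v_1,v_2,v_3], [v_1,v_4,v_5], [v_2,v_3,v_4], [v_2,v_4,v_5]

giving chain groups C_0 ≅ Z^6, C_1 ≅ Z^12, C_2 ≅ Z^6.

The boundary map ∂_1: C_1 → C_0 sends each edge [p,q] (with p < q) to q − p.
As a 6×12 matrix over Z this has rank 5, with invariant factors (1,1,1,1,1).

The boundary map ∂_2: C_2 → C_1 sends each 2-simplex [p,q,r] to [q,r] − [p,r] + [p,q]. For instance
  ∂[v_0,v_1,v_5] = [v_1,v_5] − [v_0,v_5] + [v_0,v_1],
  ∂[v_1,v_2,v_3] = [v_2,v_3] − [v_1,v_3] + [v_1,v_2].
The 12×6 boundary matrix has rank 6 and Smith normal form diag(1,1,1,1,1,1).

Reading off H_k = ker ∂_k / im ∂_{k+1}:

  H_0: rank C_0 − rank ∂_1 = 6 − 5 = 1, and the invariant factors of ∂_1 are all 1, so H_0 ≅ Z.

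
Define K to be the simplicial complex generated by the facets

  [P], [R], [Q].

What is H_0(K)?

Fix the vertex order P < Q < R and write every simplex with vertices in increasing order. Then dim K = 0 and the simplices of K are:

  0-simplices (3): P, Q, R

so the chain groups are C_0 ≅ Z^3.

Computing H_k = (kernel of ∂_k) / (image of ∂_{k+1}):

  H_0: rank C_0 − rank ∂_1 = 3 − 0 = 3, and there is no ∂_1, so H_0 ≅ Z^3.

(K is a triangulation of a set of 3 points.)

H_0 ≅ Z^3.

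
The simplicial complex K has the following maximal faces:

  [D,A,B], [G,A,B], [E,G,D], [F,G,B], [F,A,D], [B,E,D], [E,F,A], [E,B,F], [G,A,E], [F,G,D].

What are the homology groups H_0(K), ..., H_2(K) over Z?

H_0 = Z,  H_1 = Z/2,  H_2 = 0.

Fix the vertex order A < B < D < E < F < G and write every simplex with vertices in increasing order. Then dim K = 2 and the simplices of K are:

  0-simplices (6): A, B, D, E, F, G
  1-simplices (15): AB, AD, AE, AF, AG, BD, BE, BF, BG, DE, DF, DG, EF, EG, FG
  2-simplices (10): ABD, ABG, ADF, AEF, AEG, BDE, BEF, BFG, DEG, DFG

giving chain groups C_0 ≅ Z^6, C_1 ≅ Z^15, C_2 ≅ Z^10.

Boundary ∂_1: C_1 → C_0 maps an edge to its endpoints' difference, ∂[p,q] = q − p. For instance
  ∂BE = E − B.
This gives a 6×15 integer matrix of rank 5; reducing to Smith normal form yields diagonal entries (1,1,1,1,1).

∂_2: C_2 → C_1 maps a triangle to the signed sum of its edges. For instance
  ∂BDE = DE − BE + BD,
  ∂BEF = EF − BF + BE.
The 15×10 boundary matrix has rank 10 and Smith normal form diag(1,1,1,1,1,1,1,1,1,2).

Computing H_k = (kernel of ∂_k) / (image of ∂_{k+1}):

  H_0: rank C_0 − rank ∂_1 = 6 − 5 = 1, and the invariant factors of ∂_1 are all 1, so H_0 = Z.
  H_1: rank ker ∂_1 − rank ∂_2 = (15 − 5) − 10 = 0, and ∂_2 has invariant factor 2 > 1, so H_1 = Z/2.
  H_2: rank ker ∂_2 − rank ∂_3 = (10 − 10) − 0 = 0, and there is no ∂_3, so H_2 = 0.

As a check, the Euler characteristic is 6 − 15 + 10 = 1, which agrees with 1 − 0 + 0 = 1.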